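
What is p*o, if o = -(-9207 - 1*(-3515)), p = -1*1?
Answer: -5692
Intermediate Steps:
p = -1
o = 5692 (o = -(-9207 + 3515) = -1*(-5692) = 5692)
p*o = -1*5692 = -5692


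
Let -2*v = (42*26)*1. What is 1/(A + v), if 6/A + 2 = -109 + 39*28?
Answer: -327/178540 ≈ -0.0018315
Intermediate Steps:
A = 2/327 (A = 6/(-2 + (-109 + 39*28)) = 6/(-2 + (-109 + 1092)) = 6/(-2 + 983) = 6/981 = 6*(1/981) = 2/327 ≈ 0.0061162)
v = -546 (v = -42*26/2 = -546 ≈ -546.00)
1/(A + v) = 1/(2/327 - 546) = 1/(-178540/327) = -327/178540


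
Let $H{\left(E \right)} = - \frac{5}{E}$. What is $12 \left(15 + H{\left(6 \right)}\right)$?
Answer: $170$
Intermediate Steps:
$12 \left(15 + H{\left(6 \right)}\right) = 12 \left(15 - \frac{5}{6}\right) = 12 \cdot \frac{85}{6} = 170$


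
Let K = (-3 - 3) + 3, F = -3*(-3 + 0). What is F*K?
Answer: -27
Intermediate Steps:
F = 9 (F = -3*(-3) = 9)
K = -3 (K = -6 + 3 = -3)
F*K = 9*(-3) = -27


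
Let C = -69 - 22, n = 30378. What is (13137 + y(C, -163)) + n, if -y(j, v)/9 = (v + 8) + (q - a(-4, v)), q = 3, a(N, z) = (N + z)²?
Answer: 295884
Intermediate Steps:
C = -91
y(j, v) = -99 - 9*v + 9*(-4 + v)² (y(j, v) = -9*((v + 8) + (3 - (-4 + v)²)) = -9*((8 + v) + (3 - (-4 + v)²)) = -9*(11 + v - (-4 + v)²) = -99 - 9*v + 9*(-4 + v)²)
(13137 + y(C, -163)) + n = (13137 + (-99 - 9*(-163) + 9*(-4 - 163)²)) + 30378 = (13137 + (-99 + 1467 + 9*(-167)²)) + 30378 = (13137 + (-99 + 1467 + 9*27889)) + 30378 = (13137 + (-99 + 1467 + 251001)) + 30378 = (13137 + 252369) + 30378 = 265506 + 30378 = 295884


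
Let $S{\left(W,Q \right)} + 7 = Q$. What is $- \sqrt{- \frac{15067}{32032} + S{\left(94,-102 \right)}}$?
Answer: $- \frac{i \sqrt{41539190}}{616} \approx - 10.463 i$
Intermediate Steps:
$S{\left(W,Q \right)} = -7 + Q$
$- \sqrt{- \frac{15067}{32032} + S{\left(94,-102 \right)}} = - \sqrt{- \frac{15067}{32032} - 109} = - \sqrt{\left(-15067\right) \frac{1}{32032} - 109} = - \sqrt{- \frac{1159}{2464} - 109} = - \sqrt{- \frac{269735}{2464}} = - \frac{i \sqrt{41539190}}{616}$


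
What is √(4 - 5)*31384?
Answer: 31384*I ≈ 31384.0*I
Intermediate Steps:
√(4 - 5)*31384 = √(-1)*31384 = I*31384 = 31384*I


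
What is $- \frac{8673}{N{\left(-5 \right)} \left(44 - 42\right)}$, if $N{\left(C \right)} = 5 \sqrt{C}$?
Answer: $\frac{8673 i \sqrt{5}}{50} \approx 387.87 i$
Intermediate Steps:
$- \frac{8673}{N{\left(-5 \right)} \left(44 - 42\right)} = - \frac{8673}{5 \sqrt{-5} \left(44 - 42\right)} = - \frac{8673}{5 i \sqrt{5} \cdot 2} = - \frac{8673}{10 i \sqrt{5}} = - 8673 \left(- \frac{i \sqrt{5}}{50}\right) = \frac{8673 i \sqrt{5}}{50}$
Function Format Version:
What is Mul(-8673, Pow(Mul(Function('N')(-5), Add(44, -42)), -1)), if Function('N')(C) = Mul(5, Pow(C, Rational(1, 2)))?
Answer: Mul(Rational(8673, 50), I, Pow(5, Rational(1, 2))) ≈ Mul(387.87, I)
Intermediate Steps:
Mul(-8673, Pow(Mul(Function('N')(-5), Add(44, -42)), -1)) = Mul(-8673, Pow(Mul(Mul(5, Pow(-5, Rational(1, 2))), Add(44, -42)), -1)) = Mul(-8673, Pow(Mul(Mul(5, Mul(I, Pow(5, Rational(1, 2)))), 2), -1)) = Mul(-8673, Pow(Mul(Mul(5, I, Pow(5, Rational(1, 2))), 2), -1)) = Mul(-8673, Pow(Mul(10, I, Pow(5, Rational(1, 2))), -1)) = Mul(-8673, Mul(Rational(-1, 50), I, Pow(5, Rational(1, 2)))) = Mul(Rational(8673, 50), I, Pow(5, Rational(1, 2)))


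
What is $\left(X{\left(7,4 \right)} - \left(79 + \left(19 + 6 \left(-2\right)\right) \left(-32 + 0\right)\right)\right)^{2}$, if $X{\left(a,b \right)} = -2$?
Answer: $20449$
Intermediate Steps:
$\left(X{\left(7,4 \right)} - \left(79 + \left(19 + 6 \left(-2\right)\right) \left(-32 + 0\right)\right)\right)^{2} = \left(-2 - \left(79 + \left(19 + 6 \left(-2\right)\right) \left(-32 + 0\right)\right)\right)^{2} = \left(-2 - \left(79 + \left(19 - 12\right) \left(-32\right)\right)\right)^{2} = \left(-2 - \left(79 + 7 \left(-32\right)\right)\right)^{2} = \left(-2 - -145\right)^{2} = \left(-2 + \left(-79 + 224\right)\right)^{2} = \left(-2 + 145\right)^{2} = 143^{2} = 20449$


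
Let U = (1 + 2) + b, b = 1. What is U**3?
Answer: 64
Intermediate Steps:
U = 4 (U = (1 + 2) + 1 = 3 + 1 = 4)
U**3 = 4**3 = 64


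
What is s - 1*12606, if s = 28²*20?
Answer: 3074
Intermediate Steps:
s = 15680 (s = 784*20 = 15680)
s - 1*12606 = 15680 - 1*12606 = 15680 - 12606 = 3074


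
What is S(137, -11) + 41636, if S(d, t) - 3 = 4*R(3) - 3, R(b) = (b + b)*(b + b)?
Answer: 41780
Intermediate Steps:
R(b) = 4*b² (R(b) = (2*b)*(2*b) = 4*b²)
S(d, t) = 144 (S(d, t) = 3 + (4*(4*3²) - 3) = 3 + (4*(4*9) - 3) = 3 + (4*36 - 3) = 3 + (144 - 3) = 3 + 141 = 144)
S(137, -11) + 41636 = 144 + 41636 = 41780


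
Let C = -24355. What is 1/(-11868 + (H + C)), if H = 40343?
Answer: 1/4120 ≈ 0.00024272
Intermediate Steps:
1/(-11868 + (H + C)) = 1/(-11868 + (40343 - 24355)) = 1/(-11868 + 15988) = 1/4120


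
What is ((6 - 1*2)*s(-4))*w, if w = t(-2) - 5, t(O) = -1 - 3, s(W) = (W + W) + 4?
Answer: 144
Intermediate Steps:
s(W) = 4 + 2*W (s(W) = 2*W + 4 = 4 + 2*W)
t(O) = -4
w = -9 (w = -4 - 5 = -9)
((6 - 1*2)*s(-4))*w = ((6 - 1*2)*(4 + 2*(-4)))*(-9) = ((6 - 2)*(4 - 8))*(-9) = (4*(-4))*(-9) = -16*(-9) = 144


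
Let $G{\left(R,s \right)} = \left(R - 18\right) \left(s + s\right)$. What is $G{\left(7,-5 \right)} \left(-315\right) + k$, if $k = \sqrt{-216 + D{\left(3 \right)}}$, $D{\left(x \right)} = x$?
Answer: $-34650 + i \sqrt{213} \approx -34650.0 + 14.595 i$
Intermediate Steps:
$k = i \sqrt{213}$ ($k = \sqrt{-216 + 3} = \sqrt{-213} = i \sqrt{213} \approx 14.595 i$)
$G{\left(R,s \right)} = 2 s \left(-18 + R\right)$ ($G{\left(R,s \right)} = \left(-18 + R\right) 2 s = 2 s \left(-18 + R\right)$)
$G{\left(7,-5 \right)} \left(-315\right) + k = 2 \left(-5\right) \left(-18 + 7\right) \left(-315\right) + i \sqrt{213} = 2 \left(-5\right) \left(-11\right) \left(-315\right) + i \sqrt{213} = 110 \left(-315\right) + i \sqrt{213} = -34650 + i \sqrt{213}$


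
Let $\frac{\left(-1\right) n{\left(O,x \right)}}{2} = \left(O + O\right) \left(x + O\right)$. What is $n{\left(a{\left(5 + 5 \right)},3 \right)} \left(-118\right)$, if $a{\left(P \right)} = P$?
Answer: $61360$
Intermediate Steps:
$n{\left(O,x \right)} = - 4 O \left(O + x\right)$ ($n{\left(O,x \right)} = - 2 \left(O + O\right) \left(x + O\right) = - 2 \cdot 2 O \left(O + x\right) = - 4 O \left(O + x\right)$)
$n{\left(a{\left(5 + 5 \right)},3 \right)} \left(-118\right) = - 4 \left(5 + 5\right) \left(\left(5 + 5\right) + 3\right) \left(-118\right) = \left(-4\right) 10 \left(10 + 3\right) \left(-118\right) = \left(-4\right) 10 \cdot 13 \left(-118\right) = \left(-520\right) \left(-118\right) = 61360$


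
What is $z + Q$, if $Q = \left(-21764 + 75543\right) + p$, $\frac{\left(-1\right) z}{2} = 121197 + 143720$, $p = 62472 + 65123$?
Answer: $-348460$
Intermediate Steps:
$p = 127595$
$z = -529834$ ($z = - 2 \left(121197 + 143720\right) = \left(-2\right) 264917 = -529834$)
$Q = 181374$ ($Q = \left(-21764 + 75543\right) + 127595 = 53779 + 127595 = 181374$)
$z + Q = -529834 + 181374 = -348460$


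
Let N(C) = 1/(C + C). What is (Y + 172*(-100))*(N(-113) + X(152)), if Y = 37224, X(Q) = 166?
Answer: 375600180/113 ≈ 3.3239e+6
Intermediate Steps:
N(C) = 1/(2*C)
(Y + 172*(-100))*(N(-113) + X(152)) = (37224 + 172*(-100))*((½)/(-113) + 166) = (37224 - 17200)*((½)*(-1/113) + 166) = 20024*(-1/226 + 166) = 20024*(37515/226) = 375600180/113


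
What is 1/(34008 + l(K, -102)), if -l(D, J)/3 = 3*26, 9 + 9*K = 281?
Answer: 1/33774 ≈ 2.9609e-5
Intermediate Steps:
K = 272/9 (K = -1 + (⅑)*281 = -1 + 281/9 = 272/9 ≈ 30.222)
l(D, J) = -234 (l(D, J) = -9*26 = -3*78 = -234)
1/(34008 + l(K, -102)) = 1/(34008 - 234) = 1/33774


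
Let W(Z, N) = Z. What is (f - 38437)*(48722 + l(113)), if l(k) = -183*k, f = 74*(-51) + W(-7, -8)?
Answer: -1183919374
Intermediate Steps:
f = -3781 (f = 74*(-51) - 7 = -3774 - 7 = -3781)
(f - 38437)*(48722 + l(113)) = (-3781 - 38437)*(48722 - 183*113) = -42218*(48722 - 20679) = -42218*28043 = -1183919374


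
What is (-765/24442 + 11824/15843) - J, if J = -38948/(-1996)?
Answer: -3632339084435/193230068394 ≈ -18.798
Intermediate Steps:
J = 9737/499 (J = -38948*(-1/1996) = 9737/499 ≈ 19.513)
(-765/24442 + 11824/15843) - J = (-765/24442 + 11824/15843) - 1*9737/499 = (-765*1/24442 + 11824*(1/15843)) - 9737/499 = (-765/24442 + 11824/15843) - 9737/499 = 276882313/387234606 - 9737/499 = -3632339084435/193230068394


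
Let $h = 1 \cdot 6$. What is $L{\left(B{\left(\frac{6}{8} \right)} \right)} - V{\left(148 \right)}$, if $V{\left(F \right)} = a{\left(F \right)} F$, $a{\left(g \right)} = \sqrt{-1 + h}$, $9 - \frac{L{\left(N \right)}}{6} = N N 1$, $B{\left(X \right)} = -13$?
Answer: $-960 - 148 \sqrt{5} \approx -1290.9$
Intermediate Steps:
$L{\left(N \right)} = 54 - 6 N^{2}$ ($L{\left(N \right)} = 54 - 6 N N 1 = 54 - 6 N^{2} \cdot 1 = 54 - 6 N^{2}$)
$h = 6$
$a{\left(g \right)} = \sqrt{5}$ ($a{\left(g \right)} = \sqrt{-1 + 6} = \sqrt{5}$)
$V{\left(F \right)} = F \sqrt{5}$ ($V{\left(F \right)} = \sqrt{5} F = F \sqrt{5}$)
$L{\left(B{\left(\frac{6}{8} \right)} \right)} - V{\left(148 \right)} = \left(54 - 6 \left(-13\right)^{2}\right) - 148 \sqrt{5} = \left(54 - 1014\right) - 148 \sqrt{5} = -960 - 148 \sqrt{5}$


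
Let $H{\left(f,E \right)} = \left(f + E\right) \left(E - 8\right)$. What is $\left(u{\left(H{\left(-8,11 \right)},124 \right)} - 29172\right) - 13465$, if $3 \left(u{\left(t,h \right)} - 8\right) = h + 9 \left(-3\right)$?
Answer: $- \frac{127790}{3} \approx -42597.0$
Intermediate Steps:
$H{\left(f,E \right)} = \left(-8 + E\right) \left(E + f\right)$ ($H{\left(f,E \right)} = \left(E + f\right) \left(-8 + E\right) = \left(-8 + E\right) \left(E + f\right)$)
$u{\left(t,h \right)} = -1 + \frac{h}{3}$ ($u{\left(t,h \right)} = 8 + \frac{h + 9 \left(-3\right)}{3} = 8 + \frac{h - 27}{3} = 8 + \frac{-27 + h}{3} = 8 + \left(-9 + \frac{h}{3}\right) = -1 + \frac{h}{3}$)
$\left(u{\left(H{\left(-8,11 \right)},124 \right)} - 29172\right) - 13465 = \left(\left(-1 + \frac{1}{3} \cdot 124\right) - 29172\right) - 13465 = \left(\left(-1 + \frac{124}{3}\right) - 29172\right) - 13465 = \left(\frac{121}{3} - 29172\right) - 13465 = - \frac{87395}{3} - 13465 = - \frac{127790}{3}$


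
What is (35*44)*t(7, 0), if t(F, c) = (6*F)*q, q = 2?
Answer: 129360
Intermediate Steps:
t(F, c) = 12*F (t(F, c) = (6*F)*2 = 12*F)
(35*44)*t(7, 0) = (35*44)*(12*7) = 1540*84 = 129360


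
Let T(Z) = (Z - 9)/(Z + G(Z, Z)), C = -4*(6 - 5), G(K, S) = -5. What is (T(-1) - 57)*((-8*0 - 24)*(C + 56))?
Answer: 69056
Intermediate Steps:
C = -4 (C = -4*1 = -4)
T(Z) = (-9 + Z)/(-5 + Z) (T(Z) = (Z - 9)/(Z - 5) = (-9 + Z)/(-5 + Z))
(T(-1) - 57)*((-8*0 - 24)*(C + 56)) = ((-9 - 1)/(-5 - 1) - 57)*((-8*0 - 24)*(-4 + 56)) = (-10/(-6) - 57)*((0 - 24)*52) = (-1/6*(-10) - 57)*(-24*52) = (5/3 - 57)*(-1248) = -166/3*(-1248) = 69056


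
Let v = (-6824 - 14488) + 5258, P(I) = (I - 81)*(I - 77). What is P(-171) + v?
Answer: 46442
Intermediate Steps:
P(I) = (-81 + I)*(-77 + I)
v = -16054 (v = -21312 + 5258 = -16054)
P(-171) + v = (6237 + (-171)² - 158*(-171)) - 16054 = (6237 + 29241 + 27018) - 16054 = 62496 - 16054 = 46442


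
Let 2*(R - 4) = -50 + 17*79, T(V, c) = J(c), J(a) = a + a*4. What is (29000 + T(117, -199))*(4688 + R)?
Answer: 299009385/2 ≈ 1.4950e+8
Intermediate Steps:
J(a) = 5*a (J(a) = a + 4*a = 5*a)
T(V, c) = 5*c
R = 1301/2 (R = 4 + (-50 + 17*79)/2 = 4 + (-50 + 1343)/2 = 4 + (1/2)*1293 = 4 + 1293/2 = 1301/2 ≈ 650.50)
(29000 + T(117, -199))*(4688 + R) = (29000 + 5*(-199))*(4688 + 1301/2) = (29000 - 995)*(10677/2) = 28005*(10677/2) = 299009385/2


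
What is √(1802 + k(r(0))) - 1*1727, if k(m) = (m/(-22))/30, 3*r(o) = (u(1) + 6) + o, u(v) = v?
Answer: -1727 + √196237415/330 ≈ -1684.6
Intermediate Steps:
r(o) = 7/3 + o/3 (r(o) = ((1 + 6) + o)/3 = (7 + o)/3 = 7/3 + o/3)
k(m) = -m/660 (k(m) = (m*(-1/22))*(1/30) = -m/22*(1/30) = -m/660)
√(1802 + k(r(0))) - 1*1727 = √(1802 - (7/3 + (⅓)*0)/660) - 1*1727 = √(1802 - (7/3 + 0)/660) - 1727 = √(1802 - 1/660*7/3) - 1727 = √(1802 - 7/1980) - 1727 = √(3567953/1980) - 1727 = √196237415/330 - 1727 = -1727 + √196237415/330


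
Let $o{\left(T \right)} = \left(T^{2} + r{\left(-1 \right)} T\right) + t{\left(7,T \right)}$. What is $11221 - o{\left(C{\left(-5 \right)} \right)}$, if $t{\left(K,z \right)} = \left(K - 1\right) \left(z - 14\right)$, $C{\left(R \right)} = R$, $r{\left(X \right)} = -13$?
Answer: $11245$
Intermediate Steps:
$t{\left(K,z \right)} = \left(-1 + K\right) \left(-14 + z\right)$
$o{\left(T \right)} = -84 + T^{2} - 7 T$ ($o{\left(T \right)} = \left(T^{2} - 13 T\right) + \left(14 - T - 98 + 7 T\right) = \left(T^{2} - 13 T\right) + \left(-84 + 6 T\right) = -84 + T^{2} - 7 T$)
$11221 - o{\left(C{\left(-5 \right)} \right)} = 11221 - \left(-84 + \left(-5\right)^{2} - -35\right) = 11221 - \left(-84 + 25 + 35\right) = 11221 - -24 = 11221 + 24 = 11245$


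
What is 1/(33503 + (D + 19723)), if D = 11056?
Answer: 1/64282 ≈ 1.5556e-5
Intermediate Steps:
1/(33503 + (D + 19723)) = 1/(33503 + (11056 + 19723)) = 1/(33503 + 30779) = 1/64282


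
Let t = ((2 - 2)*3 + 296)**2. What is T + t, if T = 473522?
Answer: 561138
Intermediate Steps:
t = 87616 (t = (0*3 + 296)**2 = (0 + 296)**2 = 296**2 = 87616)
T + t = 473522 + 87616 = 561138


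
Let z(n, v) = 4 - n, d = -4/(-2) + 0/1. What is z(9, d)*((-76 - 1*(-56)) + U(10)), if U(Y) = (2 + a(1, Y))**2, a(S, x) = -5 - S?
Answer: 20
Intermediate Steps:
d = 2 (d = -4*(-1/2) + 0*1 = 2 + 0 = 2)
U(Y) = 16 (U(Y) = (2 + (-5 - 1*1))**2 = (2 + (-5 - 1))**2 = (2 - 6)**2 = (-4)**2 = 16)
z(9, d)*((-76 - 1*(-56)) + U(10)) = (4 - 1*9)*((-76 - 1*(-56)) + 16) = (4 - 9)*((-76 + 56) + 16) = -5*(-20 + 16) = -5*(-4) = 20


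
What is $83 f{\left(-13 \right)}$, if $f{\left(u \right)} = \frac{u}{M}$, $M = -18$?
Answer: $\frac{1079}{18} \approx 59.944$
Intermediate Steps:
$f{\left(u \right)} = - \frac{u}{18}$ ($f{\left(u \right)} = \frac{u}{-18} = u \left(- \frac{1}{18}\right) = - \frac{u}{18}$)
$83 f{\left(-13 \right)} = 83 \left(\left(- \frac{1}{18}\right) \left(-13\right)\right) = 83 \cdot \frac{13}{18} = \frac{1079}{18}$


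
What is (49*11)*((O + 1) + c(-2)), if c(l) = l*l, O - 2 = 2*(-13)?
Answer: -10241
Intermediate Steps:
O = -24 (O = 2 + 2*(-13) = 2 - 26 = -24)
c(l) = l²
(49*11)*((O + 1) + c(-2)) = (49*11)*((-24 + 1) + (-2)²) = 539*(-23 + 4) = 539*(-19) = -10241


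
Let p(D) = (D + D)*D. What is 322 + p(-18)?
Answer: 970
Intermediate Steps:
p(D) = 2*D**2 (p(D) = (2*D)*D = 2*D**2)
322 + p(-18) = 322 + 2*(-18)**2 = 322 + 2*324 = 322 + 648 = 970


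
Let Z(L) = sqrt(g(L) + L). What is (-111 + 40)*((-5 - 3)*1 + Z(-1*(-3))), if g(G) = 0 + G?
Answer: 568 - 71*sqrt(6) ≈ 394.09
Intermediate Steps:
g(G) = G
Z(L) = sqrt(2)*sqrt(L) (Z(L) = sqrt(L + L) = sqrt(2*L) = sqrt(2)*sqrt(L))
(-111 + 40)*((-5 - 3)*1 + Z(-1*(-3))) = (-111 + 40)*((-5 - 3)*1 + sqrt(2)*sqrt(-1*(-3))) = -71*(-8*1 + sqrt(2)*sqrt(3)) = -71*(-8 + sqrt(6)) = 568 - 71*sqrt(6)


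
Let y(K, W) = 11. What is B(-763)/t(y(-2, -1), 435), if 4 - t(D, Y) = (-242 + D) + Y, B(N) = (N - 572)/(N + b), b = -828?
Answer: -267/63640 ≈ -0.0041955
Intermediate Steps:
B(N) = (-572 + N)/(-828 + N) (B(N) = (N - 572)/(N - 828) = (-572 + N)/(-828 + N))
t(D, Y) = 246 - D - Y (t(D, Y) = 4 - ((-242 + D) + Y) = 4 - (-242 + D + Y) = 4 + (242 - D - Y) = 246 - D - Y)
B(-763)/t(y(-2, -1), 435) = ((-572 - 763)/(-828 - 763))/(246 - 1*11 - 1*435) = (-1335/(-1591))/(246 - 11 - 435) = -1/1591*(-1335)/(-200) = (1335/1591)*(-1/200) = -267/63640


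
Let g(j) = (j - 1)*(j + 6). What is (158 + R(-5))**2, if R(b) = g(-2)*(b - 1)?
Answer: 52900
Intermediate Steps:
g(j) = (-1 + j)*(6 + j)
R(b) = 12 - 12*b (R(b) = (-6 + (-2)**2 + 5*(-2))*(b - 1) = (-6 + 4 - 10)*(-1 + b) = -12*(-1 + b) = 12 - 12*b)
(158 + R(-5))**2 = (158 + (12 - 12*(-5)))**2 = (158 + (12 + 60))**2 = (158 + 72)**2 = 230**2 = 52900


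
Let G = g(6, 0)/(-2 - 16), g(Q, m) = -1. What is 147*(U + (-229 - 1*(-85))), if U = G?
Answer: -126959/6 ≈ -21160.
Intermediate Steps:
G = 1/18 (G = -1/(-2 - 16) = -1/(-18) = -1/18*(-1) = 1/18 ≈ 0.055556)
U = 1/18 ≈ 0.055556
147*(U + (-229 - 1*(-85))) = 147*(1/18 + (-229 - 1*(-85))) = 147*(1/18 + (-229 + 85)) = 147*(1/18 - 144) = 147*(-2591/18) = -126959/6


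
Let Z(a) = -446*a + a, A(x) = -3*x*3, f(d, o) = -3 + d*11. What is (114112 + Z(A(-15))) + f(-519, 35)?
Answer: 48325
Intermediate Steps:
f(d, o) = -3 + 11*d
A(x) = -9*x
Z(a) = -445*a
(114112 + Z(A(-15))) + f(-519, 35) = (114112 - (-4005)*(-15)) + (-3 + 11*(-519)) = (114112 - 445*135) + (-3 - 5709) = (114112 - 60075) - 5712 = 54037 - 5712 = 48325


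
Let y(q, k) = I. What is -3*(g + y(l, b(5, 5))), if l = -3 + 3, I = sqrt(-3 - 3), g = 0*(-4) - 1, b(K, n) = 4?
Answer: 3 - 3*I*sqrt(6) ≈ 3.0 - 7.3485*I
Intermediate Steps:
g = -1 (g = 0 - 1 = -1)
I = I*sqrt(6) (I = sqrt(-6) = I*sqrt(6) ≈ 2.4495*I)
l = 0
y(q, k) = I*sqrt(6)
-3*(g + y(l, b(5, 5))) = -3*(-1 + I*sqrt(6)) = 3 - 3*I*sqrt(6)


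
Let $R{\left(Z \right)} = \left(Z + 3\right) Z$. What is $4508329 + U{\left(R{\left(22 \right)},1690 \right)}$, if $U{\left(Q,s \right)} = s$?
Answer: $4510019$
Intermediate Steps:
$R{\left(Z \right)} = Z \left(3 + Z\right)$ ($R{\left(Z \right)} = \left(3 + Z\right) Z = Z \left(3 + Z\right)$)
$4508329 + U{\left(R{\left(22 \right)},1690 \right)} = 4508329 + 1690 = 4510019$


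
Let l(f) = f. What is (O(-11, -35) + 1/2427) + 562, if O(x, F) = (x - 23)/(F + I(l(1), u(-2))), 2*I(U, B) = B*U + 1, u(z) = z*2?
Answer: 99735211/177171 ≈ 562.93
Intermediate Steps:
u(z) = 2*z
I(U, B) = ½ + B*U/2 (I(U, B) = (B*U + 1)/2 = (1 + B*U)/2 = ½ + B*U/2)
O(x, F) = (-23 + x)/(-3/2 + F) (O(x, F) = (x - 23)/(F + (½ + (½)*(2*(-2))*1)) = (-23 + x)/(F + (½ + (½)*(-4)*1)) = (-23 + x)/(F + (½ - 2)) = (-23 + x)/(F - 3/2) = (-23 + x)/(-3/2 + F))
(O(-11, -35) + 1/2427) + 562 = (2*(-23 - 11)/(-3 + 2*(-35)) + 1/2427) + 562 = (2*(-34)/(-3 - 70) + 1/2427) + 562 = (2*(-34)/(-73) + 1/2427) + 562 = (2*(-1/73)*(-34) + 1/2427) + 562 = (68/73 + 1/2427) + 562 = 165109/177171 + 562 = 99735211/177171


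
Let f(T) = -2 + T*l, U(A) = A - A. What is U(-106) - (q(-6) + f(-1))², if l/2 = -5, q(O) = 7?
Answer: -225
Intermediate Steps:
U(A) = 0
l = -10 (l = 2*(-5) = -10)
f(T) = -2 - 10*T (f(T) = -2 + T*(-10) = -2 - 10*T)
U(-106) - (q(-6) + f(-1))² = 0 - (7 + (-2 - 10*(-1)))² = 0 - (7 + (-2 + 10))² = 0 - (7 + 8)² = 0 - 1*15² = 0 - 1*225 = 0 - 225 = -225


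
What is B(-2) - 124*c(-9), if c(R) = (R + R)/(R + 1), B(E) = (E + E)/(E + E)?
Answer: -278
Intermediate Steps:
B(E) = 1 (B(E) = (2*E)/((2*E)) = (2*E)*(1/(2*E)) = 1)
c(R) = 2*R/(1 + R) (c(R) = (2*R)/(1 + R) = 2*R/(1 + R))
B(-2) - 124*c(-9) = 1 - 248*(-9)/(1 - 9) = 1 - 248*(-9)/(-8) = 1 - 248*(-9)*(-1)/8 = 1 - 124*9/4 = 1 - 279 = -278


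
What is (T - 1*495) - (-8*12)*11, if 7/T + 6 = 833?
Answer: 463954/827 ≈ 561.01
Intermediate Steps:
T = 7/827 (T = 7/(-6 + 833) = 7/827 ≈ 0.0084643)
(T - 1*495) - (-8*12)*11 = (7/827 - 1*495) - (-8*12)*11 = (7/827 - 495) - (-96)*11 = -409358/827 - 1*(-1056) = -409358/827 + 1056 = 463954/827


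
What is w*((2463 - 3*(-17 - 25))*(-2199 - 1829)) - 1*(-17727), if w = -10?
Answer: 104302647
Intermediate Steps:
w*((2463 - 3*(-17 - 25))*(-2199 - 1829)) - 1*(-17727) = -10*(2463 - 3*(-17 - 25))*(-2199 - 1829) - 1*(-17727) = -10*(2463 - 3*(-42))*(-4028) + 17727 = -10*(2463 + 126)*(-4028) + 17727 = -25890*(-4028) + 17727 = -10*(-10428492) + 17727 = 104284920 + 17727 = 104302647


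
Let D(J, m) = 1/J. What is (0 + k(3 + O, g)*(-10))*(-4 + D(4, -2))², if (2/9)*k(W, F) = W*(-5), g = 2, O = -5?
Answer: -50625/8 ≈ -6328.1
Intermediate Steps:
k(W, F) = -45*W/2 (k(W, F) = 9*(W*(-5))/2 = 9*(-5*W)/2 = -45*W/2)
(0 + k(3 + O, g)*(-10))*(-4 + D(4, -2))² = (0 - 45*(3 - 5)/2*(-10))*(-4 + 1/4)² = (0 - 45/2*(-2)*(-10))*(-4 + ¼)² = (0 + 45*(-10))*(-15/4)² = (0 - 450)*(225/16) = -450*225/16 = -50625/8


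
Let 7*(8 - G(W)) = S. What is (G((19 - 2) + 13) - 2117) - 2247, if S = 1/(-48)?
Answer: -1463615/336 ≈ -4356.0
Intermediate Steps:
S = -1/48 ≈ -0.020833
G(W) = 2689/336 (G(W) = 8 - ⅐*(-1/48) = 8 + 1/336 = 2689/336)
(G((19 - 2) + 13) - 2117) - 2247 = (2689/336 - 2117) - 2247 = -708623/336 - 2247 = -1463615/336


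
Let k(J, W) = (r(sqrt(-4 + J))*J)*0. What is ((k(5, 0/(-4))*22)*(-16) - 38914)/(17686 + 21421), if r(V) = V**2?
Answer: -38914/39107 ≈ -0.99506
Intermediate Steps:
k(J, W) = 0 (k(J, W) = ((sqrt(-4 + J))**2*J)*0 = ((-4 + J)*J)*0 = (J*(-4 + J))*0 = 0)
((k(5, 0/(-4))*22)*(-16) - 38914)/(17686 + 21421) = ((0*22)*(-16) - 38914)/(17686 + 21421) = (0*(-16) - 38914)/39107 = (0 - 38914)*(1/39107) = -38914*1/39107 = -38914/39107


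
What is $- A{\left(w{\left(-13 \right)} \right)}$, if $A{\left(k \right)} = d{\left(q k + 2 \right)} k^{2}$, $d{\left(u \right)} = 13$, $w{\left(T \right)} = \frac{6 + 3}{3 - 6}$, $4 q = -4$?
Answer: $-117$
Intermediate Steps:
$q = -1$ ($q = \frac{1}{4} \left(-4\right) = -1$)
$w{\left(T \right)} = -3$ ($w{\left(T \right)} = \frac{9}{-3} = 9 \left(- \frac{1}{3}\right) = -3$)
$A{\left(k \right)} = 13 k^{2}$
$- A{\left(w{\left(-13 \right)} \right)} = - 13 \left(-3\right)^{2} = - 13 \cdot 9 = \left(-1\right) 117 = -117$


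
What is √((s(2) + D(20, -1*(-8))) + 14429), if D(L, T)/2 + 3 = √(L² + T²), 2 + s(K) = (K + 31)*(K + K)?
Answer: √(14553 + 8*√29) ≈ 120.81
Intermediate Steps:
s(K) = -2 + 2*K*(31 + K) (s(K) = -2 + (K + 31)*(K + K) = -2 + (31 + K)*(2*K) = -2 + 2*K*(31 + K))
D(L, T) = -6 + 2*√(L² + T²)
√((s(2) + D(20, -1*(-8))) + 14429) = √(((-2 + 2*2² + 62*2) + (-6 + 2*√(20² + (-1*(-8))²))) + 14429) = √(((-2 + 2*4 + 124) + (-6 + 2*√(400 + 8²))) + 14429) = √(((-2 + 8 + 124) + (-6 + 2*√(400 + 64))) + 14429) = √((130 + (-6 + 2*√464)) + 14429) = √((130 + (-6 + 2*(4*√29))) + 14429) = √((130 + (-6 + 8*√29)) + 14429) = √((124 + 8*√29) + 14429) = √(14553 + 8*√29)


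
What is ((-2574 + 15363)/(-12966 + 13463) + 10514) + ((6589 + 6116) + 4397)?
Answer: 1962563/71 ≈ 27642.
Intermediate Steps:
((-2574 + 15363)/(-12966 + 13463) + 10514) + ((6589 + 6116) + 4397) = (12789/497 + 10514) + (12705 + 4397) = (12789*(1/497) + 10514) + 17102 = (1827/71 + 10514) + 17102 = 748321/71 + 17102 = 1962563/71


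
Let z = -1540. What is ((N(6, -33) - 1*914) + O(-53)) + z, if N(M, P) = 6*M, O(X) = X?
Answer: -2471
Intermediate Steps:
((N(6, -33) - 1*914) + O(-53)) + z = ((6*6 - 1*914) - 53) - 1540 = ((36 - 914) - 53) - 1540 = (-878 - 53) - 1540 = -931 - 1540 = -2471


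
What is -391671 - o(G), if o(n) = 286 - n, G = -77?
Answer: -392034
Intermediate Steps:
-391671 - o(G) = -391671 - (286 - 1*(-77)) = -391671 - (286 + 77) = -391671 - 1*363 = -391671 - 363 = -392034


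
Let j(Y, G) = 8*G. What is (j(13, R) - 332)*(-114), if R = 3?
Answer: 35112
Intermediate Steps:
(j(13, R) - 332)*(-114) = (8*3 - 332)*(-114) = (24 - 332)*(-114) = -308*(-114) = 35112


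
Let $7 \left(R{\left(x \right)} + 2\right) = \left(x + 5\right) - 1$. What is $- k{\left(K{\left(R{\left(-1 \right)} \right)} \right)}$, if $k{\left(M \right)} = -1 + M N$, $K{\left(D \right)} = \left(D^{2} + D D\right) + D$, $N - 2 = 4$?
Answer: $- \frac{941}{49} \approx -19.204$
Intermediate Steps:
$N = 6$ ($N = 2 + 4 = 6$)
$R{\left(x \right)} = - \frac{10}{7} + \frac{x}{7}$ ($R{\left(x \right)} = -2 + \frac{\left(x + 5\right) - 1}{7} = -2 + \frac{\left(5 + x\right) - 1}{7} = -2 + \frac{4 + x}{7} = -2 + \left(\frac{4}{7} + \frac{x}{7}\right) = - \frac{10}{7} + \frac{x}{7}$)
$K{\left(D \right)} = D + 2 D^{2}$ ($K{\left(D \right)} = \left(D^{2} + D^{2}\right) + D = 2 D^{2} + D = D + 2 D^{2}$)
$k{\left(M \right)} = -1 + 6 M$ ($k{\left(M \right)} = -1 + M 6 = -1 + 6 M$)
$- k{\left(K{\left(R{\left(-1 \right)} \right)} \right)} = - (-1 + 6 \left(- \frac{10}{7} + \frac{1}{7} \left(-1\right)\right) \left(1 + 2 \left(- \frac{10}{7} + \frac{1}{7} \left(-1\right)\right)\right)) = - (-1 + 6 \left(- \frac{10}{7} - \frac{1}{7}\right) \left(1 + 2 \left(- \frac{10}{7} - \frac{1}{7}\right)\right)) = - (-1 + 6 \left(- \frac{11 \left(1 + 2 \left(- \frac{11}{7}\right)\right)}{7}\right)) = - (-1 + 6 \left(- \frac{11 \left(1 - \frac{22}{7}\right)}{7}\right)) = - (-1 + 6 \left(\left(- \frac{11}{7}\right) \left(- \frac{15}{7}\right)\right)) = - (-1 + 6 \cdot \frac{165}{49}) = - (-1 + \frac{990}{49}) = \left(-1\right) \frac{941}{49} = - \frac{941}{49}$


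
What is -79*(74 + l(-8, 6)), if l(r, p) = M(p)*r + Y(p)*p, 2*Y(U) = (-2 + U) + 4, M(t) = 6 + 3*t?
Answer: 7426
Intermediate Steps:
Y(U) = 1 + U/2 (Y(U) = ((-2 + U) + 4)/2 = (2 + U)/2 = 1 + U/2)
l(r, p) = p*(1 + p/2) + r*(6 + 3*p) (l(r, p) = (6 + 3*p)*r + (1 + p/2)*p = r*(6 + 3*p) + p*(1 + p/2) = p*(1 + p/2) + r*(6 + 3*p))
-79*(74 + l(-8, 6)) = -79*(74 + (1 + (½)*6)*(6 + 6*(-8))) = -79*(74 + (1 + 3)*(6 - 48)) = -79*(74 + 4*(-42)) = -79*(74 - 168) = -79*(-94) = 7426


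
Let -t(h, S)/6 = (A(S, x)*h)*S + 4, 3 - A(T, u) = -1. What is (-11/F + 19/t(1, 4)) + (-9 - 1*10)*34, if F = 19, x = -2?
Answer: -1474561/2280 ≈ -646.74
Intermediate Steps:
A(T, u) = 4 (A(T, u) = 3 - 1*(-1) = 3 + 1 = 4)
t(h, S) = -24 - 24*S*h (t(h, S) = -6*((4*h)*S + 4) = -6*(4*S*h + 4) = -6*(4 + 4*S*h) = -24 - 24*S*h)
(-11/F + 19/t(1, 4)) + (-9 - 1*10)*34 = (-11/19 + 19/(-24 - 24*4*1)) + (-9 - 1*10)*34 = (-11*1/19 + 19/(-24 - 96)) + (-9 - 10)*34 = (-11/19 + 19/(-120)) - 19*34 = (-11/19 + 19*(-1/120)) - 646 = (-11/19 - 19/120) - 646 = -1681/2280 - 646 = -1474561/2280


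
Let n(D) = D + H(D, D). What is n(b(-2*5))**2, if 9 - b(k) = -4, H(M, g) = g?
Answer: 676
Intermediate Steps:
b(k) = 13 (b(k) = 9 - 1*(-4) = 9 + 4 = 13)
n(D) = 2*D (n(D) = D + D = 2*D)
n(b(-2*5))**2 = (2*13)**2 = 26**2 = 676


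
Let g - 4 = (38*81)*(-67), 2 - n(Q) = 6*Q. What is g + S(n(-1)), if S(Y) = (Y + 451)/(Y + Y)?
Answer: -3299093/16 ≈ -2.0619e+5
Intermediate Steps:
n(Q) = 2 - 6*Q
g = -206222 (g = 4 + (38*81)*(-67) = 4 + 3078*(-67) = 4 - 206226 = -206222)
S(Y) = (451 + Y)/(2*Y) (S(Y) = (451 + Y)/((2*Y)) = (451 + Y)*(1/(2*Y)) = (451 + Y)/(2*Y))
g + S(n(-1)) = -206222 + (451 + (2 - 6*(-1)))/(2*(2 - 6*(-1))) = -206222 + (451 + (2 + 6))/(2*(2 + 6)) = -206222 + (½)*(451 + 8)/8 = -206222 + (½)*(⅛)*459 = -206222 + 459/16 = -3299093/16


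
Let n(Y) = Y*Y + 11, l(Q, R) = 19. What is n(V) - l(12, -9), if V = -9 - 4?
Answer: 161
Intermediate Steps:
V = -13
n(Y) = 11 + Y² (n(Y) = Y² + 11 = 11 + Y²)
n(V) - l(12, -9) = (11 + (-13)²) - 1*19 = (11 + 169) - 19 = 180 - 19 = 161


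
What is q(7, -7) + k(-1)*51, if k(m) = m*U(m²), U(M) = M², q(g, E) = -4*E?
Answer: -23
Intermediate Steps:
k(m) = m⁵ (k(m) = m*(m²)² = m*m⁴ = m⁵)
q(7, -7) + k(-1)*51 = -4*(-7) + (-1)⁵*51 = 28 - 1*51 = 28 - 51 = -23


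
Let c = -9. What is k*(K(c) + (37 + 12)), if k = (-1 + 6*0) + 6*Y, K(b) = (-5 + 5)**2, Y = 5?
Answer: 1421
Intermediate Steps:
K(b) = 0 (K(b) = 0**2 = 0)
k = 29 (k = (-1 + 6*0) + 6*5 = (-1 + 0) + 30 = -1 + 30 = 29)
k*(K(c) + (37 + 12)) = 29*(0 + (37 + 12)) = 29*(0 + 49) = 29*49 = 1421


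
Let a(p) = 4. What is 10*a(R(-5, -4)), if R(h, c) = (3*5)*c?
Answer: 40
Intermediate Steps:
R(h, c) = 15*c
10*a(R(-5, -4)) = 10*4 = 40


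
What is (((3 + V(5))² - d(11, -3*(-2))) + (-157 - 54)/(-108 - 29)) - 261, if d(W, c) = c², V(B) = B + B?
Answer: -17325/137 ≈ -126.46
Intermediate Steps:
V(B) = 2*B
(((3 + V(5))² - d(11, -3*(-2))) + (-157 - 54)/(-108 - 29)) - 261 = (((3 + 2*5)² - (-3*(-2))²) + (-157 - 54)/(-108 - 29)) - 261 = (((3 + 10)² - 1*6²) - 211/(-137)) - 261 = ((13² - 1*36) - 211*(-1/137)) - 261 = ((169 - 36) + 211/137) - 261 = (133 + 211/137) - 261 = 18432/137 - 261 = -17325/137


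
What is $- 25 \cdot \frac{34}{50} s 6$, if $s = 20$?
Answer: $-2040$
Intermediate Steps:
$- 25 \cdot \frac{34}{50} s 6 = - 25 \cdot \frac{34}{50} \cdot 20 \cdot 6 = - 25 \cdot 34 \cdot \frac{1}{50} \cdot 120 = \left(-25\right) \frac{17}{25} \cdot 120 = \left(-17\right) 120 = -2040$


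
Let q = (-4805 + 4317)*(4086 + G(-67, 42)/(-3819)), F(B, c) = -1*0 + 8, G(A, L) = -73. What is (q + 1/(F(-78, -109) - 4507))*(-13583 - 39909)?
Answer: 1832629628078549276/17181681 ≈ 1.0666e+11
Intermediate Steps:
F(B, c) = 8 (F(B, c) = 0 + 8 = 8)
q = -7614999416/3819 (q = (-4805 + 4317)*(4086 - 73/(-3819)) = -488*(4086 - 73*(-1/3819)) = -488*(4086 + 73/3819) = -488*15604507/3819 = -7614999416/3819 ≈ -1.9940e+6)
(q + 1/(F(-78, -109) - 4507))*(-13583 - 39909) = (-7614999416/3819 + 1/(8 - 4507))*(-13583 - 39909) = (-7614999416/3819 + 1/(-4499))*(-53492) = (-7614999416/3819 - 1/4499)*(-53492) = -34259882376403/17181681*(-53492) = 1832629628078549276/17181681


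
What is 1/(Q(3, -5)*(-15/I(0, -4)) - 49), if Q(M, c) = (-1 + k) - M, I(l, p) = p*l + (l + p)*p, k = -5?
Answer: -16/649 ≈ -0.024653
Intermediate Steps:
I(l, p) = l*p + p*(l + p)
Q(M, c) = -6 - M (Q(M, c) = (-1 - 5) - M = -6 - M)
1/(Q(3, -5)*(-15/I(0, -4)) - 49) = 1/((-6 - 1*3)*(-15*(-1/(4*(-4 + 2*0)))) - 49) = 1/((-6 - 3)*(-15*(-1/(4*(-4 + 0)))) - 49) = 1/(-(-135)/((-4*(-4))) - 49) = 1/(-(-135)/16 - 49) = 1/(-9*(-15/16) - 49) = 1/(135/16 - 49) = 1/(-649/16) = -16/649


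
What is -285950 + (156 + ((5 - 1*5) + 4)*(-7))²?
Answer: -269566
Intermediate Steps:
-285950 + (156 + ((5 - 1*5) + 4)*(-7))² = -285950 + (156 + ((5 - 5) + 4)*(-7))² = -285950 + (156 + (0 + 4)*(-7))² = -285950 + (156 + 4*(-7))² = -285950 + (156 - 28)² = -285950 + 128² = -285950 + 16384 = -269566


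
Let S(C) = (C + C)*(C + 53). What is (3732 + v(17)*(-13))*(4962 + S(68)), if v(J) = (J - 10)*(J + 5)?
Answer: 37053140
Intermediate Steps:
v(J) = (-10 + J)*(5 + J)
S(C) = 2*C*(53 + C) (S(C) = (2*C)*(53 + C) = 2*C*(53 + C))
(3732 + v(17)*(-13))*(4962 + S(68)) = (3732 + (-50 + 17² - 5*17)*(-13))*(4962 + 2*68*(53 + 68)) = (3732 + (-50 + 289 - 85)*(-13))*(4962 + 2*68*121) = (3732 + 154*(-13))*(4962 + 16456) = (3732 - 2002)*21418 = 1730*21418 = 37053140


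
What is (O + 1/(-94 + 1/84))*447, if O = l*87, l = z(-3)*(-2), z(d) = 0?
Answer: -37548/7895 ≈ -4.7559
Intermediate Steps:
l = 0 (l = 0*(-2) = 0)
O = 0 (O = 0*87 = 0)
(O + 1/(-94 + 1/84))*447 = (0 + 1/(-94 + 1/84))*447 = (0 + 1/(-7895/84))*447 = (0 - 84/7895)*447 = -84/7895*447 = -37548/7895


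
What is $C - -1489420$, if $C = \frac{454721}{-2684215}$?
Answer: $\frac{3997923050579}{2684215} \approx 1.4894 \cdot 10^{6}$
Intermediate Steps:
$C = - \frac{454721}{2684215}$ ($C = 454721 \left(- \frac{1}{2684215}\right) = - \frac{454721}{2684215} \approx -0.16941$)
$C - -1489420 = - \frac{454721}{2684215} - -1489420 = - \frac{454721}{2684215} + 1489420 = \frac{3997923050579}{2684215}$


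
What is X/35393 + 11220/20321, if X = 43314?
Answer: 1277293254/719221153 ≈ 1.7759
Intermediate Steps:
X/35393 + 11220/20321 = 43314/35393 + 11220/20321 = 1277293254/719221153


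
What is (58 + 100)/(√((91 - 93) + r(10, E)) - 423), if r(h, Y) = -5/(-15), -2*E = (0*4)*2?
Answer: -100251/268396 - 79*I*√15/268396 ≈ -0.37352 - 0.00114*I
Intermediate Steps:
E = 0 (E = -0*4*2/2 = -0*2 = -½*0 = 0)
r(h, Y) = ⅓ (r(h, Y) = -5*(-1/15) = ⅓)
(58 + 100)/(√((91 - 93) + r(10, E)) - 423) = (58 + 100)/(√((91 - 93) + ⅓) - 423) = 158/(√(-2 + ⅓) - 423) = 158/(√(-5/3) - 423) = 158/(I*√15/3 - 423) = 158/(-423 + I*√15/3)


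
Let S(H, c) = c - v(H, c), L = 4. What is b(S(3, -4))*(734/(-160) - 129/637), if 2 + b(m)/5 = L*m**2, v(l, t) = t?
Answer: 244099/5096 ≈ 47.900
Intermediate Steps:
S(H, c) = 0 (S(H, c) = c - c = 0)
b(m) = -10 + 20*m**2 (b(m) = -10 + 5*(4*m**2) = -10 + 20*m**2)
b(S(3, -4))*(734/(-160) - 129/637) = (-10 + 20*0**2)*(734/(-160) - 129/637) = (-10 + 20*0)*(734*(-1/160) - 129*1/637) = (-10 + 0)*(-367/80 - 129/637) = -10*(-244099/50960) = 244099/5096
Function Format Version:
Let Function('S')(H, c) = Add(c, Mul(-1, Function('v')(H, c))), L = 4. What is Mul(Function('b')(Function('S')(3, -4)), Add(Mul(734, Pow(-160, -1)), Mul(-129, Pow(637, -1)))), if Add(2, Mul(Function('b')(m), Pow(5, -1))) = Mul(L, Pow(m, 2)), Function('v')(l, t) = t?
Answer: Rational(244099, 5096) ≈ 47.900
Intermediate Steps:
Function('S')(H, c) = 0 (Function('S')(H, c) = Add(c, Mul(-1, c)) = 0)
Function('b')(m) = Add(-10, Mul(20, Pow(m, 2))) (Function('b')(m) = Add(-10, Mul(5, Mul(4, Pow(m, 2)))) = Add(-10, Mul(20, Pow(m, 2))))
Mul(Function('b')(Function('S')(3, -4)), Add(Mul(734, Pow(-160, -1)), Mul(-129, Pow(637, -1)))) = Mul(Add(-10, Mul(20, Pow(0, 2))), Add(Mul(734, Pow(-160, -1)), Mul(-129, Pow(637, -1)))) = Mul(Add(-10, Mul(20, 0)), Add(Mul(734, Rational(-1, 160)), Mul(-129, Rational(1, 637)))) = Mul(Add(-10, 0), Add(Rational(-367, 80), Rational(-129, 637))) = Mul(-10, Rational(-244099, 50960)) = Rational(244099, 5096)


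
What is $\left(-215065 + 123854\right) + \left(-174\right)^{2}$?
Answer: $-60935$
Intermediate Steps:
$\left(-215065 + 123854\right) + \left(-174\right)^{2} = -91211 + 30276 = -60935$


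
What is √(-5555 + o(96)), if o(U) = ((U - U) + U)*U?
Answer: √3661 ≈ 60.506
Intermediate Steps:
o(U) = U² (o(U) = (0 + U)*U = U*U = U²)
√(-5555 + o(96)) = √(-5555 + 96²) = √(-5555 + 9216) = √3661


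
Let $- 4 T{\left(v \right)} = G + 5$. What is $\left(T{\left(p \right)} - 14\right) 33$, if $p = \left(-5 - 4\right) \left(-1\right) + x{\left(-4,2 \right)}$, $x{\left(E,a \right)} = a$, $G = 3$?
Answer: $-528$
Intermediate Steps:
$p = 11$ ($p = \left(-5 - 4\right) \left(-1\right) + 2 = \left(-9\right) \left(-1\right) + 2 = 9 + 2 = 11$)
$T{\left(v \right)} = -2$ ($T{\left(v \right)} = - \frac{3 + 5}{4} = \left(- \frac{1}{4}\right) 8 = -2$)
$\left(T{\left(p \right)} - 14\right) 33 = \left(-2 - 14\right) 33 = \left(-16\right) 33 = -528$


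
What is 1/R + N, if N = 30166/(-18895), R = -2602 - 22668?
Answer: -152462743/95495330 ≈ -1.5965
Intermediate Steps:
R = -25270
N = -30166/18895 (N = 30166*(-1/18895) = -30166/18895 ≈ -1.5965)
1/R + N = 1/(-25270) - 30166/18895 = -1/25270 - 30166/18895 = -152462743/95495330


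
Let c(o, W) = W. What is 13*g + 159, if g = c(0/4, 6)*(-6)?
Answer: -309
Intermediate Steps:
g = -36 (g = 6*(-6) = -36)
13*g + 159 = 13*(-36) + 159 = -468 + 159 = -309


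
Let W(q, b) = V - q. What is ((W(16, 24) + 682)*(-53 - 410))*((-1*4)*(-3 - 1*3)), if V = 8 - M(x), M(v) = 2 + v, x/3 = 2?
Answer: -7400592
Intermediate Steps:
x = 6 (x = 3*2 = 6)
V = 0 (V = 8 - (2 + 6) = 8 - 1*8 = 8 - 8 = 0)
W(q, b) = -q (W(q, b) = 0 - q = -q)
((W(16, 24) + 682)*(-53 - 410))*((-1*4)*(-3 - 1*3)) = ((-1*16 + 682)*(-53 - 410))*((-1*4)*(-3 - 1*3)) = ((-16 + 682)*(-463))*(-4*(-3 - 3)) = (666*(-463))*(-4*(-6)) = -308358*24 = -7400592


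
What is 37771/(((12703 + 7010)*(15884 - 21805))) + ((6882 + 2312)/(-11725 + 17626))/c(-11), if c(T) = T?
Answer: -358527206981/2525485201701 ≈ -0.14196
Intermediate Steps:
37771/(((12703 + 7010)*(15884 - 21805))) + ((6882 + 2312)/(-11725 + 17626))/c(-11) = 37771/(((12703 + 7010)*(15884 - 21805))) + ((6882 + 2312)/(-11725 + 17626))/(-11) = 37771/((19713*(-5921))) + (9194/5901)*(-1/11) = 37771/(-116720673) + (9194*(1/5901))*(-1/11) = 37771*(-1/116720673) + (9194/5901)*(-1/11) = -37771/116720673 - 9194/64911 = -358527206981/2525485201701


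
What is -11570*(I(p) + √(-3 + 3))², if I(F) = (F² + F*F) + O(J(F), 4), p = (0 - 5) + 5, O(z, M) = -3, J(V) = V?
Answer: -104130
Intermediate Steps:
p = 0 (p = -5 + 5 = 0)
I(F) = -3 + 2*F² (I(F) = (F² + F*F) - 3 = (F² + F²) - 3 = 2*F² - 3 = -3 + 2*F²)
-11570*(I(p) + √(-3 + 3))² = -11570*((-3 + 2*0²) + √(-3 + 3))² = -11570*((-3 + 2*0) + √0)² = -11570*((-3 + 0) + 0)² = -11570*(-3 + 0)² = -11570*(-3)² = -11570*9 = -104130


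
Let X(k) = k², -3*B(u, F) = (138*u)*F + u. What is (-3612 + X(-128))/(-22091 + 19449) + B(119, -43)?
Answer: 932642509/3963 ≈ 2.3534e+5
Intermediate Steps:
B(u, F) = -u/3 - 46*F*u (B(u, F) = -((138*u)*F + u)/3 = -(138*F*u + u)/3 = -(u + 138*F*u)/3 = -u/3 - 46*F*u)
(-3612 + X(-128))/(-22091 + 19449) + B(119, -43) = (-3612 + (-128)²)/(-22091 + 19449) - ⅓*119*(1 + 138*(-43)) = (-3612 + 16384)/(-2642) - ⅓*119*(1 - 5934) = 12772*(-1/2642) - ⅓*119*(-5933) = -6386/1321 + 706027/3 = 932642509/3963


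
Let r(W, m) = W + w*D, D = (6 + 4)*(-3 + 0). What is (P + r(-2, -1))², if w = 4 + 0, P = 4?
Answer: 13924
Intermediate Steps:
D = -30 (D = 10*(-3) = -30)
w = 4
r(W, m) = -120 + W (r(W, m) = W + 4*(-30) = W - 120 = -120 + W)
(P + r(-2, -1))² = (4 + (-120 - 2))² = (4 - 122)² = (-118)² = 13924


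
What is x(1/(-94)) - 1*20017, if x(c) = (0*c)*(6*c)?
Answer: -20017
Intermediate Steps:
x(c) = 0 (x(c) = 0*(6*c) = 0)
x(1/(-94)) - 1*20017 = 0 - 1*20017 = 0 - 20017 = -20017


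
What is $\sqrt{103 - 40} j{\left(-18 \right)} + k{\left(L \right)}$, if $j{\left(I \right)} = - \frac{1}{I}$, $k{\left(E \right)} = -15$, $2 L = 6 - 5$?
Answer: $-15 + \frac{\sqrt{7}}{6} \approx -14.559$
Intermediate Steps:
$L = \frac{1}{2}$ ($L = \frac{6 - 5}{2} = \frac{1}{2} \cdot 1 = \frac{1}{2} \approx 0.5$)
$\sqrt{103 - 40} j{\left(-18 \right)} + k{\left(L \right)} = \sqrt{103 - 40} \left(- \frac{1}{-18}\right) - 15 = \sqrt{63} \left(\left(-1\right) \left(- \frac{1}{18}\right)\right) - 15 = 3 \sqrt{7} \cdot \frac{1}{18} - 15 = \frac{\sqrt{7}}{6} - 15 = -15 + \frac{\sqrt{7}}{6}$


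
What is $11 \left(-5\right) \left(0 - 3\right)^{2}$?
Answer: $-495$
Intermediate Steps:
$11 \left(-5\right) \left(0 - 3\right)^{2} = - 55 \left(-3\right)^{2} = \left(-55\right) 9 = -495$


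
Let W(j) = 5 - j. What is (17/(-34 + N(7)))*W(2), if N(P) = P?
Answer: -17/9 ≈ -1.8889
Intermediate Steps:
(17/(-34 + N(7)))*W(2) = (17/(-34 + 7))*(5 - 1*2) = (17/(-27))*(5 - 2) = (17*(-1/27))*3 = -17/27*3 = -17/9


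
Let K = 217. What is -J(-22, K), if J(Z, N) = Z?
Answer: 22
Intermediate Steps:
-J(-22, K) = -1*(-22) = 22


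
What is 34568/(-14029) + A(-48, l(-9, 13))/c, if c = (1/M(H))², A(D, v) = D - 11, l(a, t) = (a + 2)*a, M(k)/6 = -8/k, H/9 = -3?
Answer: -214694024/1136349 ≈ -188.93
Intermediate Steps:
H = -27 (H = 9*(-3) = -27)
M(k) = -48/k (M(k) = 6*(-8/k) = -48/k)
l(a, t) = a*(2 + a) (l(a, t) = (2 + a)*a = a*(2 + a))
A(D, v) = -11 + D
c = 81/256 (c = (1/(-48/(-27)))² = (1/(-48*(-1/27)))² = (1/(16/9))² = (9/16)² = 81/256 ≈ 0.31641)
34568/(-14029) + A(-48, l(-9, 13))/c = 34568/(-14029) + (-11 - 48)/(81/256) = 34568*(-1/14029) - 59*256/81 = -34568/14029 - 15104/81 = -214694024/1136349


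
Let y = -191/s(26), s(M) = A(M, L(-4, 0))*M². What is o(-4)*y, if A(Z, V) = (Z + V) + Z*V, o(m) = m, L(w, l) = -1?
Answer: -191/169 ≈ -1.1302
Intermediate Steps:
A(Z, V) = V + Z + V*Z (A(Z, V) = (V + Z) + V*Z = V + Z + V*Z)
s(M) = -M² (s(M) = (-1 + M - M)*M² = -M²)
y = 191/676 (y = -191/((-1*26²)) = -191/((-1*676)) = -191/(-676) = -191*(-1/676) = 191/676 ≈ 0.28254)
o(-4)*y = -4*191/676 = -191/169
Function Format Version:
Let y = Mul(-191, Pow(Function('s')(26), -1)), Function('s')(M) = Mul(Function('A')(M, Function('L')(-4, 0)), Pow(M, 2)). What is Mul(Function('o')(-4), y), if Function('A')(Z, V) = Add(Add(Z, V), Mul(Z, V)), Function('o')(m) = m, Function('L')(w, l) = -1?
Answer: Rational(-191, 169) ≈ -1.1302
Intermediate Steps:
Function('A')(Z, V) = Add(V, Z, Mul(V, Z)) (Function('A')(Z, V) = Add(Add(V, Z), Mul(V, Z)) = Add(V, Z, Mul(V, Z)))
Function('s')(M) = Mul(-1, Pow(M, 2)) (Function('s')(M) = Mul(Add(-1, M, Mul(-1, M)), Pow(M, 2)) = Mul(-1, Pow(M, 2)))
y = Rational(191, 676) (y = Mul(-191, Pow(Mul(-1, Pow(26, 2)), -1)) = Mul(-191, Pow(Mul(-1, 676), -1)) = Mul(-191, Pow(-676, -1)) = Mul(-191, Rational(-1, 676)) = Rational(191, 676) ≈ 0.28254)
Mul(Function('o')(-4), y) = Mul(-4, Rational(191, 676)) = Rational(-191, 169)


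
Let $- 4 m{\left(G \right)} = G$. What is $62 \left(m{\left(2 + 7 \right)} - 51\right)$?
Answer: $- \frac{6603}{2} \approx -3301.5$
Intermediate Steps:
$m{\left(G \right)} = - \frac{G}{4}$
$62 \left(m{\left(2 + 7 \right)} - 51\right) = 62 \left(- \frac{2 + 7}{4} - 51\right) = 62 \left(\left(- \frac{1}{4}\right) 9 - 51\right) = 62 \left(- \frac{9}{4} - 51\right) = 62 \left(- \frac{213}{4}\right) = - \frac{6603}{2}$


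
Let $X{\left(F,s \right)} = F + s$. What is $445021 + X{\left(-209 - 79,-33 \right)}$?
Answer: $444700$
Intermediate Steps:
$445021 + X{\left(-209 - 79,-33 \right)} = 445021 - 321 = 444700$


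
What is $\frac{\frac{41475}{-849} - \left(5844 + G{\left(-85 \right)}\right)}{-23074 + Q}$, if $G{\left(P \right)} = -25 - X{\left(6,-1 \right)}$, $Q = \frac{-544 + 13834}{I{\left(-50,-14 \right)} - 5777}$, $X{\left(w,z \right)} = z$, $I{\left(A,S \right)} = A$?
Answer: $\frac{9677976895}{38053733104} \approx 0.25432$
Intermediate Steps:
$Q = - \frac{13290}{5827}$ ($Q = \frac{-544 + 13834}{-50 - 5777} = \frac{13290}{-5827} = 13290 \left(- \frac{1}{5827}\right) = - \frac{13290}{5827} \approx -2.2808$)
$G{\left(P \right)} = -24$ ($G{\left(P \right)} = -25 - -1 = -25 + 1 = -24$)
$\frac{\frac{41475}{-849} - \left(5844 + G{\left(-85 \right)}\right)}{-23074 + Q} = \frac{\frac{41475}{-849} - 5820}{-23074 - \frac{13290}{5827}} = \frac{41475 \left(- \frac{1}{849}\right) + \left(-5844 + 24\right)}{- \frac{134465488}{5827}} = \left(- \frac{13825}{283} - 5820\right) \left(- \frac{5827}{134465488}\right) = \left(- \frac{1660885}{283}\right) \left(- \frac{5827}{134465488}\right) = \frac{9677976895}{38053733104}$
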